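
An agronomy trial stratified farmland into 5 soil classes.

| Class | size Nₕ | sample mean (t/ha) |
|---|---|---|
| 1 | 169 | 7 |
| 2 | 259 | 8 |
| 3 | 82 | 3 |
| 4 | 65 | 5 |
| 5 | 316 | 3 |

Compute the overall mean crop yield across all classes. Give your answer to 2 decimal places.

N = 169 + 259 + 82 + 65 + 316 = 891.
The stratified mean weights each stratum mean by its population share Nₕ/N.
Σ Nₕx̄ₕ = 169·7 + 259·8 + 82·3 + 65·5 + 316·3 = 1183 + 2072 + 246 + 325 + 948 = 4774.
Divide by N: 4774 / 891 = 5.3580... → 5.36.

5.36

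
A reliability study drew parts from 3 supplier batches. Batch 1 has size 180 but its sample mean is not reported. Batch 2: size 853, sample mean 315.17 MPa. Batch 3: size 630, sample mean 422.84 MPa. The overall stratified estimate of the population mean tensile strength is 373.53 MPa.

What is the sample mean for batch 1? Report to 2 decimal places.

477.51

Σ Nₕx̄ₕ = N·μ, so 180·x̄_1 = 1663·373.53 − (853·315.17 + 630·422.84).
= 621180.39 − 535229.21 = 85951.18.
x̄_1 = 85951.18 / 180 = 477.5066... → 477.51.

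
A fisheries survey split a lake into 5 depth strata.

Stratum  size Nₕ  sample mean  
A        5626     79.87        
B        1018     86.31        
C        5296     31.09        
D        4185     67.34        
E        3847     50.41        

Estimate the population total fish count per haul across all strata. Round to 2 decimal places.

1177610.01

A: 5626·79.87 = 449348.62
B: 1018·86.31 = 87863.58
C: 5296·31.09 = 164652.64
D: 4185·67.34 = 281817.9
E: 3847·50.41 = 193927.27
τ̂ = Σ Nₕx̄ₕ = 1177610.01.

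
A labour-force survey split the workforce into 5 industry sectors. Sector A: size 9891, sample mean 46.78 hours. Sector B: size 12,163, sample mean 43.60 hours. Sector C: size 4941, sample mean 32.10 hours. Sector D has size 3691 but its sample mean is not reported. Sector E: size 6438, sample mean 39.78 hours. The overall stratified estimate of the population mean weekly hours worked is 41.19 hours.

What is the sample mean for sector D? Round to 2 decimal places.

32.90

Σ Nₕx̄ₕ = N·μ, so 3691·x̄_D = 37124·41.19 − (9891·46.78 + 12163·43.60 + 4941·32.10 + 6438·39.78).
= 1529137.56 − 1407717.52 = 121420.04.
x̄_D = 121420.04 / 3691 = 32.8962... → 32.90.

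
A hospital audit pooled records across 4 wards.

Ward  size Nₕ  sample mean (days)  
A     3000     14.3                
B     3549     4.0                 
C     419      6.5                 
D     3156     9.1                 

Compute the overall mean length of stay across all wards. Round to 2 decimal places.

8.75

x̄_st = (Σ Nₕx̄ₕ) / (Σ Nₕ) = (3000·14.3 + 3549·4.0 + 419·6.5 + 3156·9.1) / 10124
= 88539.1 / 10124 = 8.7455... → 8.75.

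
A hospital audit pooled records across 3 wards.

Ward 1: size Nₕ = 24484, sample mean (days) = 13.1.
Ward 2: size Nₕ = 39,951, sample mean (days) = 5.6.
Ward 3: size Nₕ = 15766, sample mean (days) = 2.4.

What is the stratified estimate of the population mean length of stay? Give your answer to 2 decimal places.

7.26

N = 24484 + 39951 + 15766 = 80201.
Weight each subgroup mean by Nₕ/N and sum.
Σ Nₕx̄ₕ = 24484·13.1 + 39951·5.6 + 15766·2.4 = 320740.4 + 223725.6 + 37838.4 = 582304.4.
Divide by N: 582304.4 / 80201 = 7.2606... → 7.26.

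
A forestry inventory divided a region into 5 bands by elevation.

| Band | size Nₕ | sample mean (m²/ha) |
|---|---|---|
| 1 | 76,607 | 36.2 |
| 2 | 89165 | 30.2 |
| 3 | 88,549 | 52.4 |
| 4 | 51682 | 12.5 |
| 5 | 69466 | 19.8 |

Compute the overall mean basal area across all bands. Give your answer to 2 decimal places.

N = 76607 + 89165 + 88549 + 51682 + 69466 = 375469.
Overall mean = Σ (Nₕ/N)·x̄ₕ — weight by population share, not a simple average.
Σ Nₕx̄ₕ = 76607·36.2 + 89165·30.2 + 88549·52.4 + 51682·12.5 + 69466·19.8 = 2773173.4 + 2692783 + 4639967.6 + 646025 + 1375426.8 = 12127375.8.
Divide by N: 12127375.8 / 375469 = 32.2993... → 32.30.

32.30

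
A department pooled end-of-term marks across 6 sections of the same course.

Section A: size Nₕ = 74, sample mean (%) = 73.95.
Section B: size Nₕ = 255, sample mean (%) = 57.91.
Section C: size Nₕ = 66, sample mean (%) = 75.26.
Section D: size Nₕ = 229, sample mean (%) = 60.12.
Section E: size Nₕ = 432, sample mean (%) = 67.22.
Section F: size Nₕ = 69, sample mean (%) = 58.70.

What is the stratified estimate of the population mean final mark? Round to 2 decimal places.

64.06

x̄_st = (Σ Nₕx̄ₕ) / (Σ Nₕ) = (74·73.95 + 255·57.91 + 66·75.26 + 229·60.12 + 432·67.22 + 69·58.70) / 1125
= 72063.33 / 1125 = 64.0563... → 64.06.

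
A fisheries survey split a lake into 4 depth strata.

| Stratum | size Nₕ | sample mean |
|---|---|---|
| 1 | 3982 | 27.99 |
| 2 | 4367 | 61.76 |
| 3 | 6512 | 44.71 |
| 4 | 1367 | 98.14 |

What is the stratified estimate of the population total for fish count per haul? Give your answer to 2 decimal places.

Population total = Σ Nₕ·x̄ₕ (each stratum's size times its mean).
3982·27.99 + 4367·61.76 + 6512·44.71 + 1367·98.14 = 111456.18 + 269705.92 + 291151.52 + 134157.38 = 806471.00.

806471.00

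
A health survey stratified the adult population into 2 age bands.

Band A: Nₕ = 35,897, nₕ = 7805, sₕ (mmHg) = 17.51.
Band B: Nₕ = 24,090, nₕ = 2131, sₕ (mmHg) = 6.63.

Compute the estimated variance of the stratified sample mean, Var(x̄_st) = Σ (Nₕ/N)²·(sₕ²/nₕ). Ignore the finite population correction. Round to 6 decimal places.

0.017394

N = 59987; Wₕ = Nₕ/N.
band A: (35897/59987)²·17.51²/7805 = 0.014066997
band B: (24090/59987)²·6.63²/2131 = 0.003326618
Sum = 0.017393615 → 0.017394.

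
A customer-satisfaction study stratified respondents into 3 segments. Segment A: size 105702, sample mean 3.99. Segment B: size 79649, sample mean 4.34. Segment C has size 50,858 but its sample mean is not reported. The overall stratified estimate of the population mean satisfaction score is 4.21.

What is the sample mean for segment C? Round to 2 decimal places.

4.46

Σ Nₕx̄ₕ = N·μ, so 50858·x̄_C = 236209·4.21 − (105702·3.99 + 79649·4.34).
= 994439.89 − 767427.64 = 227012.25.
x̄_C = 227012.25 / 50858 = 4.4636... → 4.46.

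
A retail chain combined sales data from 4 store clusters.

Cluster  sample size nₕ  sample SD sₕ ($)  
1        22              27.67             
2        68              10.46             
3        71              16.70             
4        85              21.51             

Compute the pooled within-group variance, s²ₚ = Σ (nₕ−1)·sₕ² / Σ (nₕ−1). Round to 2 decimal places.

Degrees of freedom: 21 + 67 + 70 + 84 = 242.
Σ(nₕ−1)sₕ² = 21·765.6289 + 67·109.4116 + 70·278.89 + 84·462.6801 = 81796.2125.
s²ₚ = 81796.2125 / 242 = 338.0009... → 338.00.

338.00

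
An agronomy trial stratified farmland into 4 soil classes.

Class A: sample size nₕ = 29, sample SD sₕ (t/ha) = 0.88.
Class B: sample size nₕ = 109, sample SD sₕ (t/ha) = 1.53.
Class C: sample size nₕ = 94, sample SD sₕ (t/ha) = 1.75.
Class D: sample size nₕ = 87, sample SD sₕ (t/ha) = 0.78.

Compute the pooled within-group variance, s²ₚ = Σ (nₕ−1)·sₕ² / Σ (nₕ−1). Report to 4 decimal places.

1.9417

A: (29−1)·0.88² = 28·0.7744 = 21.6832
B: (109−1)·1.53² = 108·2.3409 = 252.8172
C: (94−1)·1.75² = 93·3.0625 = 284.8125
D: (87−1)·0.78² = 86·0.6084 = 52.3224
Numerator = 611.6353; denominator = Σ(nₕ−1) = 315.
s²ₚ = 611.6353/315 = 1.941699... → 1.9417.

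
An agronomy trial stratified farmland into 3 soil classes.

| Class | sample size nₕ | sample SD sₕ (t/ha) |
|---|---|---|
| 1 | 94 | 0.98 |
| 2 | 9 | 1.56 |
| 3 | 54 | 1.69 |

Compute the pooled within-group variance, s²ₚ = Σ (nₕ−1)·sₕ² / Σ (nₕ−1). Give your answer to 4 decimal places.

1.6893

1: (94−1)·0.98² = 93·0.9604 = 89.3172
2: (9−1)·1.56² = 8·2.4336 = 19.4688
3: (54−1)·1.69² = 53·2.8561 = 151.3733
Numerator = 260.1593; denominator = Σ(nₕ−1) = 154.
s²ₚ = 260.1593/154 = 1.689346... → 1.6893.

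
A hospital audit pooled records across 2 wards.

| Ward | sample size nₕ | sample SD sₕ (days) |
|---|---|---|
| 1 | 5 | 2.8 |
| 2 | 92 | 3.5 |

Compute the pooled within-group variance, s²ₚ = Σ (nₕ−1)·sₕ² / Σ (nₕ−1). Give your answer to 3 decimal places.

12.064

1: (5−1)·2.8² = 4·7.84 = 31.36
2: (92−1)·3.5² = 91·12.25 = 1114.75
Numerator = 1146.11; denominator = Σ(nₕ−1) = 95.
s²ₚ = 1146.11/95 = 12.06432... → 12.064.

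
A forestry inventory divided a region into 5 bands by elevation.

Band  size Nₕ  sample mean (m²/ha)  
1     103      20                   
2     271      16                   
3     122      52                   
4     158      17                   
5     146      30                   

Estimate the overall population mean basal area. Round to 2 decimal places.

x̄_st = (Σ Nₕx̄ₕ) / (Σ Nₕ) = (103·20 + 271·16 + 122·52 + 158·17 + 146·30) / 800
= 19806 / 800 = 24.7575 → 24.76.

24.76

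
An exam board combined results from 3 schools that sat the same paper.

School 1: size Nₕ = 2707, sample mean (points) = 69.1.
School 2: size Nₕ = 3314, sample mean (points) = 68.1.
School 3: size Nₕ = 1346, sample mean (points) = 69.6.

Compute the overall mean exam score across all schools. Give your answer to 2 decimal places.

N = 2707 + 3314 + 1346 = 7367.
The stratified mean weights each stratum mean by its population share Nₕ/N.
Σ Nₕx̄ₕ = 2707·69.1 + 3314·68.1 + 1346·69.6 = 187053.7 + 225683.4 + 93681.6 = 506418.7.
Divide by N: 506418.7 / 7367 = 68.7415... → 68.74.

68.74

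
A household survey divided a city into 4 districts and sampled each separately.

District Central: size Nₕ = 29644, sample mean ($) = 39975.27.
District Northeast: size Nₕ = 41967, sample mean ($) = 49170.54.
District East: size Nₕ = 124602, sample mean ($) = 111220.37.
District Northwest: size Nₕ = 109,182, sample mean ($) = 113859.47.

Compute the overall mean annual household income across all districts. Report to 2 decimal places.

N = 305395; weights Wₕ = Nₕ/N = (0.0971, 0.1374, 0.4080, 0.3575).
x̄_st = Σ Wₕ·x̄ₕ = 0.0971·39975.27 + 0.1374·49170.54 + 0.4080·111220.37 + 0.3575·113859.47 ≈ 96721.4661...
→ 96721.47.

96721.47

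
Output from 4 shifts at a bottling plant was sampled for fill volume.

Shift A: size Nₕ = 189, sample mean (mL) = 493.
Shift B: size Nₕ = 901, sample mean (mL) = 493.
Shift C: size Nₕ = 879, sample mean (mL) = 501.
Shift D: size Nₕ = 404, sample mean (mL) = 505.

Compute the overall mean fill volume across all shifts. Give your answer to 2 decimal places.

N = 2373; weights Wₕ = Nₕ/N = (0.0796, 0.3797, 0.3704, 0.1702).
x̄_st = Σ Wₕ·x̄ₕ = 0.0796·493 + 0.3797·493 + 0.3704·501 + 0.1702·505 ≈ 498.0063...
→ 498.01.

498.01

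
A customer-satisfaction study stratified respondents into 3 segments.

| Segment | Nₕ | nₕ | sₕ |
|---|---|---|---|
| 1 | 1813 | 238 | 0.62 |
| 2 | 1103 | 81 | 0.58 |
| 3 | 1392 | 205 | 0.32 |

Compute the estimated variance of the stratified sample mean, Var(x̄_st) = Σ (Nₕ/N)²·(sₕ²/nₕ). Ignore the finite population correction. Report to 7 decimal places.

N = 4308; Wₕ = Nₕ/N.
segment 1: (1813/4308)²·0.62²/238 = 0.0002860557
segment 2: (1103/4308)²·0.58²/81 = 0.0002722517
segment 3: (1392/4308)²·0.32²/205 = 0.0000521523
Sum = 0.0006104597 → 0.0006105.

0.0006105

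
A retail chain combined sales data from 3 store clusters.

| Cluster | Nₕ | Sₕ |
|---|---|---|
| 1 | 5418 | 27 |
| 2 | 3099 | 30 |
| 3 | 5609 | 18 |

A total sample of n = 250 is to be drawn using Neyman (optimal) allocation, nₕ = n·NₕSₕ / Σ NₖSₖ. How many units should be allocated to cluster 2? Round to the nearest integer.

1: NₕSₕ = 5418·27 = 146286
2: NₕSₕ = 3099·30 = 92970
3: NₕSₕ = 5609·18 = 100962
Σ NₕSₕ = 340218.
n_2 = 250·92970/340218 = 68.316... → 68.

68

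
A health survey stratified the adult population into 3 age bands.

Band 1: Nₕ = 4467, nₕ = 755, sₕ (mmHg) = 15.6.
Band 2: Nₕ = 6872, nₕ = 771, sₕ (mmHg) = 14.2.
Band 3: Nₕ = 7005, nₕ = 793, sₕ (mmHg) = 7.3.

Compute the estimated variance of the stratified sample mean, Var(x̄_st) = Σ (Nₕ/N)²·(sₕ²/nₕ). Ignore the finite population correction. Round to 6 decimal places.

0.065616

N = 18344; Wₕ = Nₕ/N.
band 1: (4467/18344)²·15.6²/755 = 0.019113757
band 2: (6872/18344)²·14.2²/771 = 0.036702913
band 3: (7005/18344)²·7.3²/793 = 0.009799428
Sum = 0.065616098 → 0.065616.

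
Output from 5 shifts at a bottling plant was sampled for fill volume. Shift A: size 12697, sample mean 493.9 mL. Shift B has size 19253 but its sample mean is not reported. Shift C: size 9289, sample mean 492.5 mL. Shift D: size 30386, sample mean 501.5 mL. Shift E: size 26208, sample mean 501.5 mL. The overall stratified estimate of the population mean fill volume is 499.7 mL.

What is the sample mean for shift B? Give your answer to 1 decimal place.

Σ Nₕx̄ₕ = N·μ, so 19253·x̄_B = 97833·499.7 − (12697·493.9 + 9289·492.5 + 30386·501.5 + 26208·501.5).
= 48887150.1 − 39227771.8 = 9659378.3.
x̄_B = 9659378.3 / 19253 = 501.708... → 501.7.

501.7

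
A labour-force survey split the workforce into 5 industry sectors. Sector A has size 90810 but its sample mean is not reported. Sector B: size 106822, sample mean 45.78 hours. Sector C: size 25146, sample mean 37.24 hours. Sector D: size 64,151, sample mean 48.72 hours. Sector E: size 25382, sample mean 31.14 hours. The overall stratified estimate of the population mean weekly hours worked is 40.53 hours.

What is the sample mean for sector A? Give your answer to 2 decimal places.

N = 90810 + 106822 + 25146 + 64151 + 25382 = 312311.
Overall total = μ·N = 40.53·312311 = 12657964.83.
Subtract the known strata: 106822·45.78 + 25146·37.24 + 64151·48.72 + 25382·31.14 = 9742580.4.
Remaining total for sector A: 12657964.83 − 9742580.4 = 2915384.43.
Divide by its size: 2915384.43 / 90810 = 32.1042... → 32.10.

32.10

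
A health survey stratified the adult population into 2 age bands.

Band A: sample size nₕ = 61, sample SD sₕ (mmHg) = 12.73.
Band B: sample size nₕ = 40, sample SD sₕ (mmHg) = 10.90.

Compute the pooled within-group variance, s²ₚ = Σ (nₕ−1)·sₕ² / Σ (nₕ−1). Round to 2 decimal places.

145.02

A: (61−1)·12.73² = 60·162.0529 = 9723.174
B: (40−1)·10.90² = 39·118.81 = 4633.59
Numerator = 14356.764; denominator = Σ(nₕ−1) = 99.
s²ₚ = 14356.764/99 = 145.0178... → 145.02.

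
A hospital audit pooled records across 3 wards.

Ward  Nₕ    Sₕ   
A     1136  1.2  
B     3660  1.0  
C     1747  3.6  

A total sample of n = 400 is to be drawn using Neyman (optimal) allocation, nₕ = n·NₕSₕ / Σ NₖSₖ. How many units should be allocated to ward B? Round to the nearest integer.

A: NₕSₕ = 1136·1.2 = 1363.2
B: NₕSₕ = 3660·1.0 = 3660
C: NₕSₕ = 1747·3.6 = 6289.2
Σ NₕSₕ = 11312.4.
n_B = 400·3660/11312.4 = 129.416... → 129.

129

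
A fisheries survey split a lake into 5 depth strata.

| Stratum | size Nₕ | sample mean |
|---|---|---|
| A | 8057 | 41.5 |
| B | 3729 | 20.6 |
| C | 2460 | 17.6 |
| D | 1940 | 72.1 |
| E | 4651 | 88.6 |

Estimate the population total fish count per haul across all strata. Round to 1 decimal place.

A: 8057·41.5 = 334365.5
B: 3729·20.6 = 76817.4
C: 2460·17.6 = 43296
D: 1940·72.1 = 139874
E: 4651·88.6 = 412078.6
τ̂ = Σ Nₕx̄ₕ = 1006431.5.

1006431.5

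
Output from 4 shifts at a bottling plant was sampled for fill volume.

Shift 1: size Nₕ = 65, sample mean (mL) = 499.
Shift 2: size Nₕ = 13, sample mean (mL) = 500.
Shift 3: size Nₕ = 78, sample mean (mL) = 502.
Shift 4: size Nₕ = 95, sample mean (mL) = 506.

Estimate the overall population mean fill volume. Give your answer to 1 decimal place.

502.6

N = 251; weights Wₕ = Nₕ/N = (0.2590, 0.0518, 0.3108, 0.3785).
x̄_st = Σ Wₕ·x̄ₕ = 0.2590·499 + 0.0518·500 + 0.3108·502 + 0.3785·506 ≈ 502.633...
→ 502.6.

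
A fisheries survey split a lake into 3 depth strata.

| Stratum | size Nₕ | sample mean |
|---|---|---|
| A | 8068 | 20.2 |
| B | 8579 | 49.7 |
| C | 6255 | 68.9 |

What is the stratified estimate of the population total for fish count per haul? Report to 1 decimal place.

1020319.4

Population total = Σ Nₕ·x̄ₕ (each stratum's size times its mean).
8068·20.2 + 8579·49.7 + 6255·68.9 = 162973.6 + 426376.3 + 430969.5 = 1020319.4.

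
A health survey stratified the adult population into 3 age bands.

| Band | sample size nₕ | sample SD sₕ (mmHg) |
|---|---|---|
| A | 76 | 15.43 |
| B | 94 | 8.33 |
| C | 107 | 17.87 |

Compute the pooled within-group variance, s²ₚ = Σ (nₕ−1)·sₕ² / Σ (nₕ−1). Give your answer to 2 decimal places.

A: (76−1)·15.43² = 75·238.0849 = 17856.3675
B: (94−1)·8.33² = 93·69.3889 = 6453.1677
C: (107−1)·17.87² = 106·319.3369 = 33849.7114
Numerator = 58159.2466; denominator = Σ(nₕ−1) = 274.
s²ₚ = 58159.2466/274 = 212.2600... → 212.26.

212.26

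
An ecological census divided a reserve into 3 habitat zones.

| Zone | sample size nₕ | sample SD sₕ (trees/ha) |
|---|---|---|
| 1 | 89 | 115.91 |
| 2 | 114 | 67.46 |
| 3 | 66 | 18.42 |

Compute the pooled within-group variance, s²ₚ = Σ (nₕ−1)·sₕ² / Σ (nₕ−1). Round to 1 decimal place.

Degrees of freedom: 88 + 113 + 65 = 266.
Σ(nₕ−1)sₕ² = 88·13435.1281 + 113·4550.8516 + 65·339.2964 = 1718591.7696.
s²ₚ = 1718591.7696 / 266 = 6460.871... → 6460.9.

6460.9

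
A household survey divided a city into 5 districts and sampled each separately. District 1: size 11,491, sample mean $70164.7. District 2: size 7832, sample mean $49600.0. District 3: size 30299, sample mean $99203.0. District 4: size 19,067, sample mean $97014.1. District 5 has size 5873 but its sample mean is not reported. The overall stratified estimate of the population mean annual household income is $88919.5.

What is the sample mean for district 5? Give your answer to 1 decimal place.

98717.3

Σ Nₕx̄ₕ = N·μ, so 5873·x̄_5 = 74562·88919.5 − (11491·70164.7 + 7832·49600.0 + 30299·99203.0 + 19067·97014.1).
= 6630015759 − 6050249309.4 = 579766449.6.
x̄_5 = 579766449.6 / 5873 = 98717.257... → 98717.3.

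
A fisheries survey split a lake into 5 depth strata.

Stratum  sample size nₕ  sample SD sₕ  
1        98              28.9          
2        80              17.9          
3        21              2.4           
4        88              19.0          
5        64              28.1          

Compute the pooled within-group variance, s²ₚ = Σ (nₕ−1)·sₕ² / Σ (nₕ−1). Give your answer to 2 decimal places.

542.18

Degrees of freedom: 97 + 79 + 20 + 87 + 63 = 346.
Σ(nₕ−1)sₕ² = 97·835.21 + 79·320.41 + 20·5.76 + 87·361 + 63·789.61 = 187595.39.
s²ₚ = 187595.39 / 346 = 542.1832... → 542.18.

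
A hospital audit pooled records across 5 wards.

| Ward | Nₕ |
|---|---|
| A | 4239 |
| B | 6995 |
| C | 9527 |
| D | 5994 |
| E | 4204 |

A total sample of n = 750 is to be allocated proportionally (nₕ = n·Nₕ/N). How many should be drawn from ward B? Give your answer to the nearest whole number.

169

N = 4239 + 6995 + 9527 + 5994 + 4204 = 30959.
n_B = 750·6995/30959 = 169.458... → 169.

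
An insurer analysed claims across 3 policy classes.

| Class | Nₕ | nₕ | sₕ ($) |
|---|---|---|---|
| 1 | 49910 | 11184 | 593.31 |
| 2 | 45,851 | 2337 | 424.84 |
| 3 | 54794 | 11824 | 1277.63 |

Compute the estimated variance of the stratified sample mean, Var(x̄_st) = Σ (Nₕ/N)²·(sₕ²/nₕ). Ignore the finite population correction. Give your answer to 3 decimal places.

N = 150555. Term for each stratum: Wₕ²sₕ²/nₕ.
Var(x̄_st) = 3.459003 + 7.163072 + 18.286114 = 28.908190 → 28.908.

28.908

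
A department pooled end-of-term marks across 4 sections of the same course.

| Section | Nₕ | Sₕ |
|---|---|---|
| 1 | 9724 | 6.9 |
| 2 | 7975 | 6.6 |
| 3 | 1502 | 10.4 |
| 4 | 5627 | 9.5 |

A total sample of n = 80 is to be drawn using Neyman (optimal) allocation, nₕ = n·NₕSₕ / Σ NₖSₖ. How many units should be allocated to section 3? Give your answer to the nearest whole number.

Σ NₕSₕ = 9724·6.9 + 7975·6.6 + 1502·10.4 + 5627·9.5 = 188807.9.
Share for 3: 15620.8/188807.9 = 0.08273.
n_3 = 80 × 0.08273 = 6.619... → 7.

7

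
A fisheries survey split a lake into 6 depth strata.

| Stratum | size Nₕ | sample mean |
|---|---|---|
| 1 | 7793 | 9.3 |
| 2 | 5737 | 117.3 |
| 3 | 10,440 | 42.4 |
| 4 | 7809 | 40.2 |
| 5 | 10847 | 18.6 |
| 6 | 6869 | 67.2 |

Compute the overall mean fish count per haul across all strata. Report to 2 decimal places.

x̄_st = (Σ Nₕx̄ₕ) / (Σ Nₕ) = (7793·9.3 + 5737·117.3 + 10440·42.4 + 7809·40.2 + 10847·18.6 + 6869·67.2) / 49495
= 2165353.8 / 49495 = 43.7489... → 43.75.

43.75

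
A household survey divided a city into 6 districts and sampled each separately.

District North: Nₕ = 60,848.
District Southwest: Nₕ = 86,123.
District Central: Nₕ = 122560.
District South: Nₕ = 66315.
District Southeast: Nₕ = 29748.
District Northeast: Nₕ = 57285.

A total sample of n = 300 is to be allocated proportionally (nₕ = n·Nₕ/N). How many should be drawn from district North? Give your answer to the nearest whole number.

43

N = 60848 + 86123 + 122560 + 66315 + 29748 + 57285 = 422879.
n_North = 300·60848/422879 = 43.167... → 43.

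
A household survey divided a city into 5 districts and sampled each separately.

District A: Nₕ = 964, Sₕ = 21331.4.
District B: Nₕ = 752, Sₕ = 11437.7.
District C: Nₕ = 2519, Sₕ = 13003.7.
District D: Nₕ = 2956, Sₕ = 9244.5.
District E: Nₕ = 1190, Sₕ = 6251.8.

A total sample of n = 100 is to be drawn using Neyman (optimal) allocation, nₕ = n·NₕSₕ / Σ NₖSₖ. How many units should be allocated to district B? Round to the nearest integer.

9

Σ NₕSₕ = 964·21331.4 + 752·11437.7 + 2519·13003.7 + 2956·9244.5 + 1190·6251.8 = 96687324.3.
Share for B: 8601150.4/96687324.3 = 0.08896.
n_B = 100 × 0.08896 = 8.896... → 9.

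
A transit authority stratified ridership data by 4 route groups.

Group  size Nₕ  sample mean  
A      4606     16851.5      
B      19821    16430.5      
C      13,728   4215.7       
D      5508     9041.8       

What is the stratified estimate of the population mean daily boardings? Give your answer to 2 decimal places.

x̄_st = (Σ Nₕx̄ₕ) / (Σ Nₕ) = (4606·16851.5 + 19821·16430.5 + 13728·4215.7 + 5508·9041.8) / 43663
= 510962313.5 / 43663 = 11702.4097... → 11702.41.

11702.41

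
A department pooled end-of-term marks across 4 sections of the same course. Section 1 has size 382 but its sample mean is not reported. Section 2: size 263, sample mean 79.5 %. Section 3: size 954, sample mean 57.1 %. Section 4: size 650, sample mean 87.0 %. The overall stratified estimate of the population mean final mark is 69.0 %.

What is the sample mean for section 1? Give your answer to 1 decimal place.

60.9

N = 382 + 263 + 954 + 650 = 2249.
Overall total = μ·N = 69.0·2249 = 155181.
Subtract the known strata: 263·79.5 + 954·57.1 + 650·87.0 = 131931.9.
Remaining total for section 1: 155181 − 131931.9 = 23249.1.
Divide by its size: 23249.1 / 382 = 60.862... → 60.9.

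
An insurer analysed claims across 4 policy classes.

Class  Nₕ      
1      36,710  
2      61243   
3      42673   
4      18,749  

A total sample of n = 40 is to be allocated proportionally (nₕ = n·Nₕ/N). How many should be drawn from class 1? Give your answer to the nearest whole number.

9

Share of class 1 = 36710/159375 = 0.23034.
Allocate 40 × 0.23034 = 9.213... → 9.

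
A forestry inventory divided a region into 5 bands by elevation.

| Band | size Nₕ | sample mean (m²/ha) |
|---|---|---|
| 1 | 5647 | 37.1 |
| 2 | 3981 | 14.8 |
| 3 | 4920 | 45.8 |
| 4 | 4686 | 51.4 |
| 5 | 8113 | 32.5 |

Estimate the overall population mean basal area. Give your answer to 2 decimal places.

N = 27347; weights Wₕ = Nₕ/N = (0.2065, 0.1456, 0.1799, 0.1714, 0.2967).
x̄_st = Σ Wₕ·x̄ₕ = 0.2065·37.1 + 0.1456·14.8 + 0.1799·45.8 + 0.1714·51.4 + 0.2967·32.5 ≈ 36.5046...
→ 36.50.

36.50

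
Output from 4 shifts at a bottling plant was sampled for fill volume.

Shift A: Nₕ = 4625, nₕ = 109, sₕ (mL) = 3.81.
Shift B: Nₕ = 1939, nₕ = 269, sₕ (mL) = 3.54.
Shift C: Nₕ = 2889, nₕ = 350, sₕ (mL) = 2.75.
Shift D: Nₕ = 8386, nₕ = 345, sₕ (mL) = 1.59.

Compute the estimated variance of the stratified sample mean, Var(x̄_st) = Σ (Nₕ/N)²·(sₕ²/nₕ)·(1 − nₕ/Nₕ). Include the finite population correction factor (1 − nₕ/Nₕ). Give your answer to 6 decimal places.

0.011266

N = 17839; Wₕ = Nₕ/N.
shift A: (4625/17839)²·3.81²/109·(1 − 109/4625) = 0.008740738
shift B: (1939/17839)²·3.54²/269·(1 − 269/1939) = 0.000474032
shift C: (2889/17839)²·2.75²/350·(1 − 350/2889) = 0.000498043
shift D: (8386/17839)²·1.59²/345·(1 − 345/8386) = 0.001552741
Sum = 0.011265554 → 0.011266.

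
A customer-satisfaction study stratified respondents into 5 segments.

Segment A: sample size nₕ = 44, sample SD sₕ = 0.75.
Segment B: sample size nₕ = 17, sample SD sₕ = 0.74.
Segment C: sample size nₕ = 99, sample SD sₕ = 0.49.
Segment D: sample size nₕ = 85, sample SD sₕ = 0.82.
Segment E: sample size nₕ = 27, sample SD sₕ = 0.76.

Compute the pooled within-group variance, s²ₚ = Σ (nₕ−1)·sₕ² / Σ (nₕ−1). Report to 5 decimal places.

0.47932

Degrees of freedom: 43 + 16 + 98 + 84 + 26 = 267.
Σ(nₕ−1)sₕ² = 43·0.5625 + 16·0.5476 + 98·0.2401 + 84·0.6724 + 26·0.5776 = 127.9781.
s²ₚ = 127.9781 / 267 = 0.4793187... → 0.47932.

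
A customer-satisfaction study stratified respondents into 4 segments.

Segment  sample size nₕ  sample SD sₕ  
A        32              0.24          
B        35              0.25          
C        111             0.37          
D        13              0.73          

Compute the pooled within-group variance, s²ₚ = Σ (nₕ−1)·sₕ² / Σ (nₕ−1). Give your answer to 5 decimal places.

Degrees of freedom: 31 + 34 + 110 + 12 = 187.
Σ(nₕ−1)sₕ² = 31·0.0576 + 34·0.0625 + 110·0.1369 + 12·0.5329 = 25.3644.
s²ₚ = 25.3644 / 187 = 0.1356385... → 0.13564.

0.13564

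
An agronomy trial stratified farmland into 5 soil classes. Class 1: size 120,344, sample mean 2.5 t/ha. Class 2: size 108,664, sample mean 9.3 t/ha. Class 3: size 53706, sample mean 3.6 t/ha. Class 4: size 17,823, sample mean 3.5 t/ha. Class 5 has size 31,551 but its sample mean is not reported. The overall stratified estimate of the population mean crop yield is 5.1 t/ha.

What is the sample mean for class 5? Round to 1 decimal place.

4.0

N = 120344 + 108664 + 53706 + 17823 + 31551 = 332088.
Overall total = μ·N = 5.1·332088 = 1693648.8.
Subtract the known strata: 120344·2.5 + 108664·9.3 + 53706·3.6 + 17823·3.5 = 1567157.3.
Remaining total for class 5: 1693648.8 − 1567157.3 = 126491.5.
Divide by its size: 126491.5 / 31551 = 4.009... → 4.0.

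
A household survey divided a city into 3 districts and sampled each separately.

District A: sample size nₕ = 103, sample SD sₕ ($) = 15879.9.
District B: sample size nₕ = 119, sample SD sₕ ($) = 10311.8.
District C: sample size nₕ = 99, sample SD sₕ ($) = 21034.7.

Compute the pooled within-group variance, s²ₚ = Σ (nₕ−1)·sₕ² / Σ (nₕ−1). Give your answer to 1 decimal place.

Degrees of freedom: 102 + 118 + 98 = 318.
Σ(nₕ−1)sₕ² = 102·252171224.01 + 118·106333219.24 + 98·442458604.09 = 81629727920.16.
s²ₚ = 81629727920.16 / 318 = 256697257.611... → 256697257.6.

256697257.6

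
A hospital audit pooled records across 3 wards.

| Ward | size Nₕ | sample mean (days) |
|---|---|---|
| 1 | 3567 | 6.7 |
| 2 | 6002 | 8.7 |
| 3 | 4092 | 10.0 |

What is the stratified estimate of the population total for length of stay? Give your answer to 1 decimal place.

117036.3

Population total = Σ Nₕ·x̄ₕ (each stratum's size times its mean).
3567·6.7 + 6002·8.7 + 4092·10.0 = 23898.9 + 52217.4 + 40920 = 117036.3.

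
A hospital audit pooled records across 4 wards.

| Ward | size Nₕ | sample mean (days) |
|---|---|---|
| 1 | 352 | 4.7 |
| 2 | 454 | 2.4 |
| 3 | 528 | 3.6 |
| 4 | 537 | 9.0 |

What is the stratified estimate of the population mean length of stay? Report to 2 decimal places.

5.07

N = 352 + 454 + 528 + 537 = 1871.
Weight each subgroup mean by Nₕ/N and sum.
Σ Nₕx̄ₕ = 352·4.7 + 454·2.4 + 528·3.6 + 537·9.0 = 1654.4 + 1089.6 + 1900.8 + 4833 = 9477.8.
Divide by N: 9477.8 / 1871 = 5.0656... → 5.07.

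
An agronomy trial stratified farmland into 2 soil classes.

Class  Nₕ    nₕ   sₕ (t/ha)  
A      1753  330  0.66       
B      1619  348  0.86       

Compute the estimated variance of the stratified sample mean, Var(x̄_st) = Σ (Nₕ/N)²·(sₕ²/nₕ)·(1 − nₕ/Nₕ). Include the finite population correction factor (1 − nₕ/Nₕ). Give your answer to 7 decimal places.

0.0006742

N = 3372. Term for each stratum: Wₕ²sₕ²/nₕ·(1−nₕ/Nₕ).
Var(x̄_st) = 0.0002895914 + 0.0003846227 = 0.0006742141 → 0.0006742.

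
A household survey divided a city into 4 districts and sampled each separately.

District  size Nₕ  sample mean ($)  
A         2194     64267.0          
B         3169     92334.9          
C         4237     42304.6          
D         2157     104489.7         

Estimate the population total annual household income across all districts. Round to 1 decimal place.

Estimate total by summing Nₕ·x̄ₕ over strata.
2194·64267.0 + 3169·92334.9 + 4237·42304.6 + 2157·104489.7 = 141001798 + 292609298.1 + 179244590.2 + 225384282.9 = 838239969.2.

838239969.2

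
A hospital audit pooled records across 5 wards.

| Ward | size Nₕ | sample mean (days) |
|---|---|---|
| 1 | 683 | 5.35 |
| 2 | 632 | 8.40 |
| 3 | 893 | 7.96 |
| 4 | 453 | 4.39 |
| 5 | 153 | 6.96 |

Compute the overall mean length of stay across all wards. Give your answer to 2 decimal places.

6.80

N = 683 + 632 + 893 + 453 + 153 = 2814.
Weight each subgroup mean by Nₕ/N and sum.
Σ Nₕx̄ₕ = 683·5.35 + 632·8.40 + 893·7.96 + 453·4.39 + 153·6.96 = 3654.05 + 5308.8 + 7108.28 + 1988.67 + 1064.88 = 19124.68.
Divide by N: 19124.68 / 2814 = 6.7963... → 6.80.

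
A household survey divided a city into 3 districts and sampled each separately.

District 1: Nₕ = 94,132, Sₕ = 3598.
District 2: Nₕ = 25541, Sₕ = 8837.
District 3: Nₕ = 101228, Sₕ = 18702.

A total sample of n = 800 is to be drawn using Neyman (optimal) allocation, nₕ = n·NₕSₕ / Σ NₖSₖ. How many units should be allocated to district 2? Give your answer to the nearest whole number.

1: NₕSₕ = 94132·3598 = 338686936
2: NₕSₕ = 25541·8837 = 225705817
3: NₕSₕ = 101228·18702 = 1893166056
Σ NₕSₕ = 2457558809.
n_2 = 800·225705817/2457558809 = 73.473... → 73.

73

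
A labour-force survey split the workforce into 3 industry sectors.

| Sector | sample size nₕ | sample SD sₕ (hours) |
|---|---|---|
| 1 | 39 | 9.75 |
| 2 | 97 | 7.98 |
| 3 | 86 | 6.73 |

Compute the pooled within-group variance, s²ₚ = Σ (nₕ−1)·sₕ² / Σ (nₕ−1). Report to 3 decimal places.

Degrees of freedom: 38 + 96 + 85 = 219.
Σ(nₕ−1)sₕ² = 38·95.0625 + 96·63.6804 + 85·45.2929 = 13575.5899.
s²ₚ = 13575.5899 / 219 = 61.98899... → 61.989.

61.989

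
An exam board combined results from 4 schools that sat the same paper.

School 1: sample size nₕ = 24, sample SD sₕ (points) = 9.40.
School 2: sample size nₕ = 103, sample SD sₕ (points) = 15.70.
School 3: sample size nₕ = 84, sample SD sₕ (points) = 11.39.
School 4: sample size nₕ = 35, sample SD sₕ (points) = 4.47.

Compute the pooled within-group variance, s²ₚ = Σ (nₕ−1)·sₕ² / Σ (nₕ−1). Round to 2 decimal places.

Degrees of freedom: 23 + 102 + 83 + 34 = 242.
Σ(nₕ−1)sₕ² = 23·88.36 + 102·246.49 + 83·129.7321 + 34·19.9809 = 38621.3749.
s²ₚ = 38621.3749 / 242 = 159.5925... → 159.59.

159.59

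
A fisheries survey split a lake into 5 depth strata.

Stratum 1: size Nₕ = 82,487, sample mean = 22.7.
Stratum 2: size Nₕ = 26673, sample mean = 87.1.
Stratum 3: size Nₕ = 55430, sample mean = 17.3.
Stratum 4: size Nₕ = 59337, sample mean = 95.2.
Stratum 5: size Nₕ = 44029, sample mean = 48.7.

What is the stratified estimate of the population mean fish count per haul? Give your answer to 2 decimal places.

48.32

N = 82487 + 26673 + 55430 + 59337 + 44029 = 267956.
Weight each subgroup mean by Nₕ/N and sum.
Σ Nₕx̄ₕ = 82487·22.7 + 26673·87.1 + 55430·17.3 + 59337·95.2 + 44029·48.7 = 1872454.9 + 2323218.3 + 958939 + 5648882.4 + 2144212.3 = 12947706.9.
Divide by N: 12947706.9 / 267956 = 48.3203... → 48.32.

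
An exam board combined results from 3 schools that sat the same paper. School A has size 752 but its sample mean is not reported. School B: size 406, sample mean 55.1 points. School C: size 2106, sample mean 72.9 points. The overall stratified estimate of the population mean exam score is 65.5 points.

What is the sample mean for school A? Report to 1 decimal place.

50.4

Σ Nₕx̄ₕ = N·μ, so 752·x̄_A = 3264·65.5 − (406·55.1 + 2106·72.9).
= 213792 − 175898 = 37894.
x̄_A = 37894 / 752 = 50.391... → 50.4.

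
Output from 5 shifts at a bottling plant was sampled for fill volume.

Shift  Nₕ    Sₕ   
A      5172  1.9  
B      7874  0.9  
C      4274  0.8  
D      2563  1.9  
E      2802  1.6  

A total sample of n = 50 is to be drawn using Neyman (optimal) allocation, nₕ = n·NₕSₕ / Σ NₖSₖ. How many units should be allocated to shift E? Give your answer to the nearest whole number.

8

Σ NₕSₕ = 5172·1.9 + 7874·0.9 + 4274·0.8 + 2563·1.9 + 2802·1.6 = 29685.5.
Share for E: 4483.2/29685.5 = 0.15102.
n_E = 50 × 0.15102 = 7.551... → 8.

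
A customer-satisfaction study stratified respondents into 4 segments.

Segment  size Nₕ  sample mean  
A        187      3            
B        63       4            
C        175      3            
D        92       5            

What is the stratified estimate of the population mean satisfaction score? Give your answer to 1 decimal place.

N = 517; weights Wₕ = Nₕ/N = (0.3617, 0.1219, 0.3385, 0.1779).
x̄_st = Σ Wₕ·x̄ₕ = 0.3617·3 + 0.1219·4 + 0.3385·3 + 0.1779·5 ≈ 3.478...
→ 3.5.

3.5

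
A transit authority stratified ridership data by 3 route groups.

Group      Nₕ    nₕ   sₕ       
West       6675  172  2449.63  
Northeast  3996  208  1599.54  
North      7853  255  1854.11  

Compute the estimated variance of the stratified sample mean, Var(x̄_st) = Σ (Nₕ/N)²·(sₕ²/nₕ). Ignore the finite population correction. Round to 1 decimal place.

7525.4

N = 18524. Term for each stratum: Wₕ²sₕ²/nₕ.
Var(x̄_st) = 4530.0765 + 572.4114 + 2422.8831 = 7525.3710 → 7525.4.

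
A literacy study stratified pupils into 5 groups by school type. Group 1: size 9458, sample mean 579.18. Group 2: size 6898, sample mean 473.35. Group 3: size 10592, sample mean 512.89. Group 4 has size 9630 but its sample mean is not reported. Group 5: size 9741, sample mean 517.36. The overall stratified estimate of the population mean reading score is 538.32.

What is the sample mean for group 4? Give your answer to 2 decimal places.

Σ Nₕx̄ₕ = N·μ, so 9630·x̄_4 = 46319·538.32 − (9458·579.18 + 6898·473.35 + 10592·512.89 + 9741·517.36).
= 24934444.08 − 19215187.38 = 5719256.7.
x̄_4 = 5719256.7 / 9630 = 593.9000... → 593.90.

593.90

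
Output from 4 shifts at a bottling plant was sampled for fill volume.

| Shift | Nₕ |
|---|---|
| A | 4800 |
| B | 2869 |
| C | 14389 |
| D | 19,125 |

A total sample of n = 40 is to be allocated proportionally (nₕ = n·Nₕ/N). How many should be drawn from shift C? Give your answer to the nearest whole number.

Share of shift C = 14389/41183 = 0.34939.
Allocate 40 × 0.34939 = 13.976... → 14.

14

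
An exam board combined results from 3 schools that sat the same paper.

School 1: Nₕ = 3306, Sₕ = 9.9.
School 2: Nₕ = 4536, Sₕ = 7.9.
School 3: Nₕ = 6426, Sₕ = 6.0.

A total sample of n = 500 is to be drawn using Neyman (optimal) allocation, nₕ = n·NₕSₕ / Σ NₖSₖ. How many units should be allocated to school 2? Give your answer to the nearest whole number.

1: NₕSₕ = 3306·9.9 = 32729.4
2: NₕSₕ = 4536·7.9 = 35834.4
3: NₕSₕ = 6426·6.0 = 38556
Σ NₕSₕ = 107119.8.
n_2 = 500·35834.4/107119.8 = 167.263... → 167.

167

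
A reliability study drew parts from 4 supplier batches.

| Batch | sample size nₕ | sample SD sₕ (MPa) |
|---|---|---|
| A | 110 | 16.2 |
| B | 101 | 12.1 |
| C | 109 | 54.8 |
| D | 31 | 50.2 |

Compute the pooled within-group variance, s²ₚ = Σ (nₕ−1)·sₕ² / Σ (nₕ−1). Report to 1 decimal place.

Degrees of freedom: 109 + 100 + 108 + 30 = 347.
Σ(nₕ−1)sₕ² = 109·262.44 + 100·146.41 + 108·3003.04 + 30·2520.04 = 443176.48.
s²ₚ = 443176.48 / 347 = 1277.166... → 1277.2.

1277.2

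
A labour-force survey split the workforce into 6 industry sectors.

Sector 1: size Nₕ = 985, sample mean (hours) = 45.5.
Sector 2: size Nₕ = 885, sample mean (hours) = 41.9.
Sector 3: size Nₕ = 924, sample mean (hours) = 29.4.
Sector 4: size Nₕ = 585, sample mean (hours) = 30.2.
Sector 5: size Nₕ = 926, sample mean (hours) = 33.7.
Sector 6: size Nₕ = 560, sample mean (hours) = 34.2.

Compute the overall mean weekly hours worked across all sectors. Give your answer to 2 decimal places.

x̄_st = (Σ Nₕx̄ₕ) / (Σ Nₕ) = (985·45.5 + 885·41.9 + 924·29.4 + 585·30.2 + 926·33.7 + 560·34.2) / 4865
= 177089.8 / 4865 = 36.4008... → 36.40.

36.40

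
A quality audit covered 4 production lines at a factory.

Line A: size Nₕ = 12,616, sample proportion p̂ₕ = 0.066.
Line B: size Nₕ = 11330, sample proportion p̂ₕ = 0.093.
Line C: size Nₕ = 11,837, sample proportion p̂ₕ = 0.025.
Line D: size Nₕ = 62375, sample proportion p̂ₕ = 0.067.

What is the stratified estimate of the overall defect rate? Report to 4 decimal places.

0.0648

N = 12616 + 11330 + 11837 + 62375 = 98158.
Overall proportion = Σ (Nₕ/N)·p̂ₕ.
Σ Nₕp̂ₕ = 832.656 + 1053.69 + 295.925 + 4179.125 = 6361.396.
6361.396 / 98158 = 0.064808... → 0.0648.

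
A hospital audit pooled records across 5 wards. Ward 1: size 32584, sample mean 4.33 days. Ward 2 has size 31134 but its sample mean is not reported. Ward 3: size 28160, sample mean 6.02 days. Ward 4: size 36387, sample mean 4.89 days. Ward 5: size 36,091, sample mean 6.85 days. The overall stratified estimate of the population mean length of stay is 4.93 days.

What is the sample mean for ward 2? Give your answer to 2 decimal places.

2.39

Σ Nₕx̄ₕ = N·μ, so 31134·x̄_2 = 164356·4.93 − (32584·4.33 + 28160·6.02 + 36387·4.89 + 36091·6.85).
= 810275.08 − 735767.7 = 74507.38.
x̄_2 = 74507.38 / 31134 = 2.3931... → 2.39.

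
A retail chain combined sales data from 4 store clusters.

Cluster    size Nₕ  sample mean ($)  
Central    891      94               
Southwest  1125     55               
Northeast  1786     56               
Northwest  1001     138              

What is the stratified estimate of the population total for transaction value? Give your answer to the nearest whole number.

Estimate total by summing Nₕ·x̄ₕ over strata.
891·94 + 1125·55 + 1786·56 + 1001·138 = 83754 + 61875 + 100016 + 138138 = 383783.

383783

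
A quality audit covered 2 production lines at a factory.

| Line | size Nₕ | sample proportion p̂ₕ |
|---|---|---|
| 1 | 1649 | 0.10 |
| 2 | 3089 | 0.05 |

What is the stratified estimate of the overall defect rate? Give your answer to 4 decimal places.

N = 1649 + 3089 = 4738.
Overall proportion = Σ (Nₕ/N)·p̂ₕ.
Σ Nₕp̂ₕ = 164.9 + 154.45 = 319.35.
319.35 / 4738 = 0.067402... → 0.0674.

0.0674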